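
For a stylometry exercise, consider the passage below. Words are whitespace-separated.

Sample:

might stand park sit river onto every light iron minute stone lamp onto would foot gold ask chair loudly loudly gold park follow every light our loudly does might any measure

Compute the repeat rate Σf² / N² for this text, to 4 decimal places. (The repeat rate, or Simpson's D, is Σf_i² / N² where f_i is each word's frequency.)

Frequencies: loudly:3, might:2, park:2, onto:2, every:2, light:2, gold:2, stand:1, sit:1, river:1, iron:1, minute:1, stone:1, lamp:1, would:1, foot:1, ask:1, chair:1, follow:1, our:1, … (3 more, each freq 1)
Σf² = 49; N² = 961
Repeat rate = 49 / 961 = 0.0510

0.0510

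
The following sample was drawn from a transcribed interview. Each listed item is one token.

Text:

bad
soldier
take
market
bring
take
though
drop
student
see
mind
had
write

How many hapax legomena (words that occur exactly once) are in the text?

Frequencies: take:2, bad:1, soldier:1, market:1, bring:1, though:1, drop:1, student:1, see:1, mind:1, had:1, write:1
Hapax (freq=1): bad, bring, drop, had, market, mind, see, soldier, student, though, write

11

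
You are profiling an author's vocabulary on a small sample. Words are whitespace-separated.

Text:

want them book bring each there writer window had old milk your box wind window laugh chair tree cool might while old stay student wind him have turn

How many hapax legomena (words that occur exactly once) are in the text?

22

Frequencies: window:2, old:2, wind:2, want:1, them:1, book:1, bring:1, each:1, there:1, writer:1, had:1, milk:1, your:1, box:1, laugh:1, chair:1, tree:1, cool:1, might:1, while:1, … (5 more, each freq 1)
Hapax (freq=1): book, box, bring, chair, cool, each, had, have, him, laugh, might, milk, stay, student, them, there, tree, turn, want, while, writer, your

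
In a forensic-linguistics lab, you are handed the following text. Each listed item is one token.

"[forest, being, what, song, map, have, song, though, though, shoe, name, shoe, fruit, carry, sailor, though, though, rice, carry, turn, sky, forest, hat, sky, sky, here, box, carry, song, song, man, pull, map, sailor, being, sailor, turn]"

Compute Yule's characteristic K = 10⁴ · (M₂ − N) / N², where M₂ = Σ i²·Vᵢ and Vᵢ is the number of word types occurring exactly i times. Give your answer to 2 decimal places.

Frequencies: song:4, though:4, carry:3, sailor:3, sky:3, forest:2, being:2, map:2, shoe:2, turn:2, what:1, have:1, name:1, fruit:1, rice:1, hat:1, here:1, box:1, man:1, pull:1
N = 37. Frequency spectrum: V_1=10, V_2=5, V_3=3, V_4=2
M₂ = 1²·10 + 2²·5 + 3²·3 + 4²·2 = 89
K = 10000 × (89 − 37) / 37² = 379.84

379.84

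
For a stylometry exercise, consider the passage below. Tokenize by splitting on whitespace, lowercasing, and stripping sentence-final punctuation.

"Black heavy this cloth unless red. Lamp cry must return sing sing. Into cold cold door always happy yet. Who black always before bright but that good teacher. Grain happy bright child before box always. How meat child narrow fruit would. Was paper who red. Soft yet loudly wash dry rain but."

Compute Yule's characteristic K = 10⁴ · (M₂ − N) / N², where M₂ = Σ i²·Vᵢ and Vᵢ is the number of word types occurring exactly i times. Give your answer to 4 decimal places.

103.5503

Frequencies: always:3, black:2, red:2, sing:2, cold:2, happy:2, yet:2, who:2, before:2, bright:2, but:2, child:2, heavy:1, this:1, cloth:1, unless:1, lamp:1, cry:1, must:1, return:1, … (19 more, each freq 1)
N = 52. Frequency spectrum: V_1=27, V_2=11, V_3=1
M₂ = 1²·27 + 2²·11 + 3²·1 = 80
K = 10000 × (80 − 52) / 52² = 103.5503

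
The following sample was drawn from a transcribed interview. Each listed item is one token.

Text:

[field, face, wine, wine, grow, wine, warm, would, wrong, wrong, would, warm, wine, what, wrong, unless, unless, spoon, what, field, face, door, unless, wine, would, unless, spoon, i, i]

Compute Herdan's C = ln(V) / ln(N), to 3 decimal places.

0.738

N = 29, V = 12.
ln(V) = 2.484907, ln(N) = 3.367296
C = 2.484907 / 3.367296 = 0.738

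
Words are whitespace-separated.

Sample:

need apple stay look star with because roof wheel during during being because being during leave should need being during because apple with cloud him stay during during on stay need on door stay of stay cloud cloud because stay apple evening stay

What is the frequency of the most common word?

Frequencies: stay:7, during:6, because:4, need:3, apple:3, being:3, cloud:3, with:2, on:2, look:1, star:1, roof:1, wheel:1, leave:1, should:1, him:1, door:1, of:1, evening:1
Most common: 'stay' with frequency 7.

7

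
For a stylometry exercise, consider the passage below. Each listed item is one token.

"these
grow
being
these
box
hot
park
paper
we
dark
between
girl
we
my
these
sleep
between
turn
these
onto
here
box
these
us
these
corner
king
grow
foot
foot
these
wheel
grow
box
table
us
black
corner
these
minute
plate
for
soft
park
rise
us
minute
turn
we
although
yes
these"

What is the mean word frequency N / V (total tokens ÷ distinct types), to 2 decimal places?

N = 52 tokens, V = 30 types.
Mean frequency = N / V = 52 / 30 = 1.73

1.73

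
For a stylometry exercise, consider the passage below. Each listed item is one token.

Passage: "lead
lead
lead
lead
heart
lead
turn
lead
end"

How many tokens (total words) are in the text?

9

Tokens: lead, lead, lead, lead, heart, lead, turn, lead, end
N = 9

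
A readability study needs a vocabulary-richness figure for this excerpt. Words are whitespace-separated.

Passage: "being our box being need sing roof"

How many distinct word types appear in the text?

6

Distinct types: {being, box, need, our, roof, sing}
V = 6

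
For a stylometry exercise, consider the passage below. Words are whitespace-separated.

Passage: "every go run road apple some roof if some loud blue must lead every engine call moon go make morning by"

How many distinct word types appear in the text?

Distinct types: {apple, blue, by, call, engine, every, go, if, lead, loud, make, moon, morning, must, road, roof, run, some}
V = 18

18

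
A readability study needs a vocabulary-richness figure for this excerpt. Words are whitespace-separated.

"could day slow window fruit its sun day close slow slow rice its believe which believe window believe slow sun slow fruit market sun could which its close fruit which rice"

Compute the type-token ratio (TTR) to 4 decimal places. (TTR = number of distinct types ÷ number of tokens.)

N = 31 tokens, V = 12 types.
TTR = V / N = 12 / 31 = 0.3871

0.3871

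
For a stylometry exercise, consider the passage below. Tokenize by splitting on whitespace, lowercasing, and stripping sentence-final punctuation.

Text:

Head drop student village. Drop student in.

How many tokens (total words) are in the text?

7

Tokens: head, drop, student, village, drop, student, in
N = 7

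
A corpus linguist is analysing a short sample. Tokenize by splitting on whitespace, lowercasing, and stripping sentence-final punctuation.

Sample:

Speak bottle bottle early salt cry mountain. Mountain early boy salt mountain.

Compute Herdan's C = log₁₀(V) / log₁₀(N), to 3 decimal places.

0.783

N = 12, V = 7.
log₁₀(V) = 0.845098, log₁₀(N) = 1.079181
C = 0.845098 / 1.079181 = 0.783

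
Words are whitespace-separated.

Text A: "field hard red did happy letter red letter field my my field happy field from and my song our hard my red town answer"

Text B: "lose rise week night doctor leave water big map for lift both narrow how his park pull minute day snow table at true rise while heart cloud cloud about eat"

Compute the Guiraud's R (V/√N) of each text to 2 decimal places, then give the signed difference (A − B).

A: V=13, N=24, R=2.65
B: V=28, N=30, R=5.11
Difference = 2.65 − 5.11 = -2.46

-2.46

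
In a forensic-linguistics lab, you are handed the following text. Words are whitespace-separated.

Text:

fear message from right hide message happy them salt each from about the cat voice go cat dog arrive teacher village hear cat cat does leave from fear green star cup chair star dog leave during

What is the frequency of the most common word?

4

Frequencies: cat:4, from:3, fear:2, message:2, dog:2, leave:2, star:2, right:1, hide:1, happy:1, them:1, salt:1, each:1, about:1, the:1, voice:1, go:1, arrive:1, teacher:1, village:1, … (6 more, each freq 1)
Most common: 'cat' with frequency 4.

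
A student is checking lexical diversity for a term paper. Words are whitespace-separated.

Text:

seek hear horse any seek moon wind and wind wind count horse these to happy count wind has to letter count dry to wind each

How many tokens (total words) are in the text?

Tokens: seek, hear, horse, any, seek, moon, wind, and, wind, wind, count, horse, these, to, happy, count, wind, has, to, letter, count, dry, to, wind, each
N = 25

25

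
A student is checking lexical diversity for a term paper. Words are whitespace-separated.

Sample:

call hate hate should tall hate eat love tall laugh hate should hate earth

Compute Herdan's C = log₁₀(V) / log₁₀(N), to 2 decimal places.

N = 14, V = 8.
log₁₀(V) = 0.903090, log₁₀(N) = 1.146128
C = 0.903090 / 1.146128 = 0.79

0.79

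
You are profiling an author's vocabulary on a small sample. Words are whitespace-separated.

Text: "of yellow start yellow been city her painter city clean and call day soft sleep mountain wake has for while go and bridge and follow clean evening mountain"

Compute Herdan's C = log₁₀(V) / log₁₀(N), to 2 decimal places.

0.93

N = 28, V = 22.
log₁₀(V) = 1.342423, log₁₀(N) = 1.447158
C = 1.342423 / 1.447158 = 0.93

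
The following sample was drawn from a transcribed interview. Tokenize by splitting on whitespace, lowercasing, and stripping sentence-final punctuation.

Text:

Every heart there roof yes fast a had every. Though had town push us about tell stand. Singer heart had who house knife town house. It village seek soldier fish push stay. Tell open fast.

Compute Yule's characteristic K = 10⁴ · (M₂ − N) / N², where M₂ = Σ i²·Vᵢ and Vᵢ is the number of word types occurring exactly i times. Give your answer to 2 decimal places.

163.27

Frequencies: had:3, every:2, heart:2, fast:2, town:2, push:2, tell:2, house:2, there:1, roof:1, yes:1, a:1, though:1, us:1, about:1, stand:1, singer:1, who:1, knife:1, it:1, … (6 more, each freq 1)
N = 35. Frequency spectrum: V_1=18, V_2=7, V_3=1
M₂ = 1²·18 + 2²·7 + 3²·1 = 55
K = 10000 × (55 − 35) / 35² = 163.27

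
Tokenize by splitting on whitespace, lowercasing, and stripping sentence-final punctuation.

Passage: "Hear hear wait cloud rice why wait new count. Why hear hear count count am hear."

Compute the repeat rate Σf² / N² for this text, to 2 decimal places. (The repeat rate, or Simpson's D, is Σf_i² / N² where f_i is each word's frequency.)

0.18

Frequencies: hear:5, count:3, wait:2, why:2, cloud:1, rice:1, new:1, am:1
Σf² = 46; N² = 256
Repeat rate = 46 / 256 = 0.18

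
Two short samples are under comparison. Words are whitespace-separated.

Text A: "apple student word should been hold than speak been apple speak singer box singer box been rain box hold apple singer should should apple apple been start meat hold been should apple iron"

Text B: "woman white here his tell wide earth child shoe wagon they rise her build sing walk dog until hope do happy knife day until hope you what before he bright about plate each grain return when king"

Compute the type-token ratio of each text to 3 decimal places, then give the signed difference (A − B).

TTR(A) = 14/33 = 0.424
TTR(B) = 35/37 = 0.946
Difference = 0.424 − 0.946 = -0.522

-0.522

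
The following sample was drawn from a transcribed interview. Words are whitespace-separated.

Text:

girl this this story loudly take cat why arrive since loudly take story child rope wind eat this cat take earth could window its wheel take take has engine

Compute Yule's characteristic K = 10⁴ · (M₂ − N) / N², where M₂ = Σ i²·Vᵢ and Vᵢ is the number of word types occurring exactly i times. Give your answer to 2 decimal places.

Frequencies: take:5, this:3, story:2, loudly:2, cat:2, girl:1, why:1, arrive:1, since:1, child:1, rope:1, wind:1, eat:1, earth:1, could:1, window:1, its:1, wheel:1, has:1, engine:1
N = 29. Frequency spectrum: V_1=15, V_2=3, V_3=1, V_5=1
M₂ = 1²·15 + 2²·3 + 3²·1 + 5²·1 = 61
K = 10000 × (61 − 29) / 29² = 380.50

380.50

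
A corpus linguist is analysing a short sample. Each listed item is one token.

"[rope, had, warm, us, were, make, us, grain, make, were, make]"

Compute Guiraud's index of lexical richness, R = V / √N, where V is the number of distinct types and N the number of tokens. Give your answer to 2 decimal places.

2.11

N = 11, V = 7.
√N = 3.316625
R = 7 / 3.316625 = 2.11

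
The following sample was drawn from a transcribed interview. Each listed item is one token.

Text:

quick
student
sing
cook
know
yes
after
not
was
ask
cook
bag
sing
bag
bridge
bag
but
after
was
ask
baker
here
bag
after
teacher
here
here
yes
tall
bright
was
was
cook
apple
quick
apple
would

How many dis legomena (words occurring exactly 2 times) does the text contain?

Frequencies: was:4, bag:4, cook:3, after:3, here:3, quick:2, sing:2, yes:2, ask:2, apple:2, student:1, know:1, not:1, bridge:1, but:1, baker:1, teacher:1, tall:1, bright:1, would:1
Words with frequency 2: apple, ask, quick, sing, yes

5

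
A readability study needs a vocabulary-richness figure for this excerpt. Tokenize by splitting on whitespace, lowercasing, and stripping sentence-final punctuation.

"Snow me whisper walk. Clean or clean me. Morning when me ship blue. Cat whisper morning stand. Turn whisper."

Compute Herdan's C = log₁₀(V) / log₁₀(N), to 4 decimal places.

0.8711

N = 19, V = 13.
log₁₀(V) = 1.113943, log₁₀(N) = 1.278754
C = 1.113943 / 1.278754 = 0.8711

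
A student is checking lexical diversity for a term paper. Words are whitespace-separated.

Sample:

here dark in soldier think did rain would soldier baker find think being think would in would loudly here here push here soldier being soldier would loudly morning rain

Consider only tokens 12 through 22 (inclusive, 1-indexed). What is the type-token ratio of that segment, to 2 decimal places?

0.64

Segment tokens 12–22: think, being, think, would, in, would, loudly, here, here, push, here
Segment N = 11, segment V = 7.
TTR = 7 / 11 = 0.64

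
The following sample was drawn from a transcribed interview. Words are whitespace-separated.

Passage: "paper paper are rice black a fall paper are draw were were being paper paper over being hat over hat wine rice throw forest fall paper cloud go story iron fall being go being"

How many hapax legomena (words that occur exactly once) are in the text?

9

Frequencies: paper:6, being:4, fall:3, are:2, rice:2, were:2, over:2, hat:2, go:2, black:1, a:1, draw:1, wine:1, throw:1, forest:1, cloud:1, story:1, iron:1
Hapax (freq=1): a, black, cloud, draw, forest, iron, story, throw, wine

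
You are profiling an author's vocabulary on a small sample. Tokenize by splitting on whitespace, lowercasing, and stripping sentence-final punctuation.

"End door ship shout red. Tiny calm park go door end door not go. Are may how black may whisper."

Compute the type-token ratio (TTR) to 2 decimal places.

0.75

N = 20 tokens, V = 15 types.
TTR = V / N = 15 / 20 = 0.75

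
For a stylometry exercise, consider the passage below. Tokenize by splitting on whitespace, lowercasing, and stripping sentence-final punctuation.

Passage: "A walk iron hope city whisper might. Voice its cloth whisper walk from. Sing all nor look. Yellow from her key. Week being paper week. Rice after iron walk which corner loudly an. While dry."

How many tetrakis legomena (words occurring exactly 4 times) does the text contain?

Frequencies: walk:3, iron:2, whisper:2, from:2, week:2, a:1, hope:1, city:1, might:1, voice:1, its:1, cloth:1, sing:1, all:1, nor:1, look:1, yellow:1, her:1, key:1, being:1, … (9 more, each freq 1)
Words with frequency 4: (none)

0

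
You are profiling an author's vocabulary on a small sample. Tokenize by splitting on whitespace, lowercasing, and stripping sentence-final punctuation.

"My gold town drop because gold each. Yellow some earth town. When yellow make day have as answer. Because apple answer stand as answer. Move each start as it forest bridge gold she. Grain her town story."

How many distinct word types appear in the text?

Distinct types: {answer, apple, as, because, bridge, day, drop, each, earth, forest, gold, grain, have, her, it, make, move, my, she, some, stand, start, story, town, when, yellow}
V = 26

26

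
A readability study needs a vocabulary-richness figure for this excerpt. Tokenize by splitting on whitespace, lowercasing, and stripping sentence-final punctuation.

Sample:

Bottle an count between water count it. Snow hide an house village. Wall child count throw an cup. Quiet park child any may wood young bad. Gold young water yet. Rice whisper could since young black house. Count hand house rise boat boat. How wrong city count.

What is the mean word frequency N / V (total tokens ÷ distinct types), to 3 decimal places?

N = 47 tokens, V = 34 types.
Mean frequency = N / V = 47 / 34 = 1.382

1.382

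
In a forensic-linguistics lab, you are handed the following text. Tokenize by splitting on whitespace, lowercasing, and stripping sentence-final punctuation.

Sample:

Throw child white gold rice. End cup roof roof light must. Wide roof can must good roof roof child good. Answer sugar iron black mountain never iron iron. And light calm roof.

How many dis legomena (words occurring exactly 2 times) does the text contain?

Frequencies: roof:6, iron:3, child:2, light:2, must:2, good:2, throw:1, white:1, gold:1, rice:1, end:1, cup:1, wide:1, can:1, answer:1, sugar:1, black:1, mountain:1, never:1, and:1, … (1 more, each freq 1)
Words with frequency 2: child, good, light, must

4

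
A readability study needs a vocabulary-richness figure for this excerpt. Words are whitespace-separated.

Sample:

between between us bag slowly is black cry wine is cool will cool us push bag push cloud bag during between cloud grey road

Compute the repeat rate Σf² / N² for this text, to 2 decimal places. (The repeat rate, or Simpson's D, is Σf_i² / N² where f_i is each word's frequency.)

0.08

Frequencies: between:3, bag:3, us:2, is:2, cool:2, push:2, cloud:2, slowly:1, black:1, cry:1, wine:1, will:1, during:1, grey:1, road:1
Σf² = 46; N² = 576
Repeat rate = 46 / 576 = 0.08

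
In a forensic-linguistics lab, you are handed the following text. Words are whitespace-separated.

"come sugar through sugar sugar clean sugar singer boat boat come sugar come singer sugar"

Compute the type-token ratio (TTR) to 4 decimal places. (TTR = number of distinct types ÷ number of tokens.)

N = 15 tokens, V = 6 types.
TTR = V / N = 6 / 15 = 0.4000

0.4000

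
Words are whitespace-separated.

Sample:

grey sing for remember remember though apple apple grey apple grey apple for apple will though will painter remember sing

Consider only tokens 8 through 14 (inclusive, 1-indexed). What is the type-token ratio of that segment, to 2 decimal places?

0.43

Segment tokens 8–14: apple, grey, apple, grey, apple, for, apple
Segment N = 7, segment V = 3.
TTR = 3 / 7 = 0.43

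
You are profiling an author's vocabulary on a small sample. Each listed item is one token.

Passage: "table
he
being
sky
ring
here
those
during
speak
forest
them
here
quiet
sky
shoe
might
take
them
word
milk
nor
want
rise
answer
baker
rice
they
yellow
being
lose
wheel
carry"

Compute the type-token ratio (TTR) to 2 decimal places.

0.88

N = 32 tokens, V = 28 types.
TTR = V / N = 28 / 32 = 0.88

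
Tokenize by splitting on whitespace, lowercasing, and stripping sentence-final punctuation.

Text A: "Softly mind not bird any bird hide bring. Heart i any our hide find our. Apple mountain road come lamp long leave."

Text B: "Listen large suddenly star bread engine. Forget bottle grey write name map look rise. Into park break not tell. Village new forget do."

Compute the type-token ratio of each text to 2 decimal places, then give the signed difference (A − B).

TTR(A) = 18/22 = 0.82
TTR(B) = 22/23 = 0.96
Difference = 0.82 − 0.96 = -0.14

-0.14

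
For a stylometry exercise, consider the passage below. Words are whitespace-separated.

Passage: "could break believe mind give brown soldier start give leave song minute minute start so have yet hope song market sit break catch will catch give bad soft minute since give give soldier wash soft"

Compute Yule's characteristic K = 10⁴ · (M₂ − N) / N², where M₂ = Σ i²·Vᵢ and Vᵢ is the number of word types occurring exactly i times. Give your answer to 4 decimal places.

310.2041

Frequencies: give:5, minute:3, break:2, soldier:2, start:2, song:2, catch:2, soft:2, could:1, believe:1, mind:1, brown:1, leave:1, so:1, have:1, yet:1, hope:1, market:1, sit:1, will:1, … (3 more, each freq 1)
N = 35. Frequency spectrum: V_1=15, V_2=6, V_3=1, V_5=1
M₂ = 1²·15 + 2²·6 + 3²·1 + 5²·1 = 73
K = 10000 × (73 − 35) / 35² = 310.2041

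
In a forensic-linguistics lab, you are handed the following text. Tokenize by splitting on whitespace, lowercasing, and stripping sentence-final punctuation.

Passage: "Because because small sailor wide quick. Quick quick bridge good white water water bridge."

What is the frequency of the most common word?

Frequencies: quick:3, because:2, bridge:2, water:2, small:1, sailor:1, wide:1, good:1, white:1
Most common: 'quick' with frequency 3.

3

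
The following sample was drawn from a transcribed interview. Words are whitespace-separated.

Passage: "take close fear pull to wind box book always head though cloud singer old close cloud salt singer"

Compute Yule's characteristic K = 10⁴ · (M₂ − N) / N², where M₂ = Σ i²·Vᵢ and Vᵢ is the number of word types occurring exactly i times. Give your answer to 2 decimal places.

185.19

Frequencies: close:2, cloud:2, singer:2, take:1, fear:1, pull:1, to:1, wind:1, box:1, book:1, always:1, head:1, though:1, old:1, salt:1
N = 18. Frequency spectrum: V_1=12, V_2=3
M₂ = 1²·12 + 2²·3 = 24
K = 10000 × (24 − 18) / 18² = 185.19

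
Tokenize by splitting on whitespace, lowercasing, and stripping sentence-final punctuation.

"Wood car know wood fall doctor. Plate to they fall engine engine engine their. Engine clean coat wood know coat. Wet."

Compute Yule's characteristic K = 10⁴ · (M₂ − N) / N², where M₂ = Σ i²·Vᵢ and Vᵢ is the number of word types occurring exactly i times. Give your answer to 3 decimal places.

544.218

Frequencies: engine:4, wood:3, know:2, fall:2, coat:2, car:1, doctor:1, plate:1, to:1, they:1, their:1, clean:1, wet:1
N = 21. Frequency spectrum: V_1=8, V_2=3, V_3=1, V_4=1
M₂ = 1²·8 + 2²·3 + 3²·1 + 4²·1 = 45
K = 10000 × (45 − 21) / 21² = 544.218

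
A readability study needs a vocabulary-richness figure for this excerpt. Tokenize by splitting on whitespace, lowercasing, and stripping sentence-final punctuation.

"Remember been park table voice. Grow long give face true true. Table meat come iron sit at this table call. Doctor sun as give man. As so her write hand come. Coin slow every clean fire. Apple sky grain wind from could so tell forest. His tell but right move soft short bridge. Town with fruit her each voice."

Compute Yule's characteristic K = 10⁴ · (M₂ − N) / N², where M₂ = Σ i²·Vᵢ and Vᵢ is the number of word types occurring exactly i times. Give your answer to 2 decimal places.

63.20

Frequencies: table:3, voice:2, give:2, true:2, come:2, as:2, so:2, her:2, tell:2, remember:1, been:1, park:1, grow:1, long:1, face:1, meat:1, iron:1, sit:1, at:1, this:1, … (29 more, each freq 1)
N = 59. Frequency spectrum: V_1=40, V_2=8, V_3=1
M₂ = 1²·40 + 2²·8 + 3²·1 = 81
K = 10000 × (81 − 59) / 59² = 63.20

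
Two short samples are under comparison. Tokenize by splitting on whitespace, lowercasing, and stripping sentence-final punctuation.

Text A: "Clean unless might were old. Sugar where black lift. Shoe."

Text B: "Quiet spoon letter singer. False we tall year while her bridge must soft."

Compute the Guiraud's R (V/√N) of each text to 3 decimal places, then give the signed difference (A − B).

-0.444

A: V=10, N=10, R=3.162
B: V=13, N=13, R=3.606
Difference = 3.162 − 3.606 = -0.444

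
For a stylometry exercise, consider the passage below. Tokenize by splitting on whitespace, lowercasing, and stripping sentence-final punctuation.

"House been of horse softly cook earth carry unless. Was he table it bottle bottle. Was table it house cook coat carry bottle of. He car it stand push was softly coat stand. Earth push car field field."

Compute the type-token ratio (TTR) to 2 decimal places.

N = 38 tokens, V = 19 types.
TTR = V / N = 19 / 38 = 0.50

0.50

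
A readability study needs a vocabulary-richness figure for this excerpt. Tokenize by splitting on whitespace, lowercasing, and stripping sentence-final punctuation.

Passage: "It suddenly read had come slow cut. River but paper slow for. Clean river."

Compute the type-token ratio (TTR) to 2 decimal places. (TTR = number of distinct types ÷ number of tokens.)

0.86

N = 14 tokens, V = 12 types.
TTR = V / N = 12 / 14 = 0.86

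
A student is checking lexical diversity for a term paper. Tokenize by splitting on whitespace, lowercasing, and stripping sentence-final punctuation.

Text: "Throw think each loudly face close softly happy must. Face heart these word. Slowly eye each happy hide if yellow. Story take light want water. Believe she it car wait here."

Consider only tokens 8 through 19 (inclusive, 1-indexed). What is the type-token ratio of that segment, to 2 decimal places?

Segment tokens 8–19: happy, must, face, heart, these, word, slowly, eye, each, happy, hide, if
Segment N = 12, segment V = 11.
TTR = 11 / 12 = 0.92

0.92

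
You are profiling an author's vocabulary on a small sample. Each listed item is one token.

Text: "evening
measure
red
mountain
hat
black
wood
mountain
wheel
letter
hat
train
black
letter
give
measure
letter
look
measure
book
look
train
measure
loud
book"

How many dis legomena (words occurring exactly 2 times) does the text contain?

6

Frequencies: measure:4, letter:3, mountain:2, hat:2, black:2, train:2, look:2, book:2, evening:1, red:1, wood:1, wheel:1, give:1, loud:1
Words with frequency 2: black, book, hat, look, mountain, train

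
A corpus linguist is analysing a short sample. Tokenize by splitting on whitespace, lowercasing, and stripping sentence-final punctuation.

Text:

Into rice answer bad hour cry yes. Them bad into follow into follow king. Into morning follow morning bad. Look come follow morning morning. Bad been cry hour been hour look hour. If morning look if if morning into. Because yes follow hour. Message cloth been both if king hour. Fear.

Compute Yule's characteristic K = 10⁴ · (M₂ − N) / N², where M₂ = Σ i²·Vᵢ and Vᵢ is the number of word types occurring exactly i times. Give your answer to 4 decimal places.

Frequencies: hour:6, morning:6, into:5, follow:5, bad:4, if:4, look:3, been:3, cry:2, yes:2, king:2, rice:1, answer:1, them:1, come:1, because:1, message:1, cloth:1, both:1, fear:1
N = 51. Frequency spectrum: V_1=9, V_2=3, V_3=2, V_4=2, V_5=2, V_6=2
M₂ = 1²·9 + 2²·3 + 3²·2 + 4²·2 + 5²·2 + 6²·2 = 193
K = 10000 × (193 − 51) / 51² = 545.9439

545.9439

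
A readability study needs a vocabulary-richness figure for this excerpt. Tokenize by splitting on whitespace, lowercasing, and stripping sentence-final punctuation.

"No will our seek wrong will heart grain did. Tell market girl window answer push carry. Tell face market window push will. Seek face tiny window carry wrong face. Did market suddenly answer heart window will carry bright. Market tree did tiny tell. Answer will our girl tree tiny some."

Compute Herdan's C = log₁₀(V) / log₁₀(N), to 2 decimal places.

0.78

N = 50, V = 21.
log₁₀(V) = 1.322219, log₁₀(N) = 1.698970
C = 1.322219 / 1.698970 = 0.78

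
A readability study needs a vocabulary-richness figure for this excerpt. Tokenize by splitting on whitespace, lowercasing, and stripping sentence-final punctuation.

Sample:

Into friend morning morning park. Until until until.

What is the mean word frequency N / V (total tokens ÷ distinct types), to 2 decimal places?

1.60

N = 8 tokens, V = 5 types.
Mean frequency = N / V = 8 / 5 = 1.60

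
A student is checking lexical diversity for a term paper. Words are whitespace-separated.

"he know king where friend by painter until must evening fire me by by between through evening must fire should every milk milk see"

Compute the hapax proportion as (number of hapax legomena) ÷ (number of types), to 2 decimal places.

0.72

Frequencies: by:3, must:2, evening:2, fire:2, milk:2, he:1, know:1, king:1, where:1, friend:1, painter:1, until:1, me:1, between:1, through:1, should:1, every:1, see:1
Hapax count = 13; type count = 18.
Ratio = 13 / 18 = 0.72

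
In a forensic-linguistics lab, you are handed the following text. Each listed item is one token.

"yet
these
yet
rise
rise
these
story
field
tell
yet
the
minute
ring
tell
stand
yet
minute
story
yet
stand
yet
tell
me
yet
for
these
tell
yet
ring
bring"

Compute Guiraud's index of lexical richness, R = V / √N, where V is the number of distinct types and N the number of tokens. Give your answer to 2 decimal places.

2.37

N = 30, V = 13.
√N = 5.477226
R = 13 / 5.477226 = 2.37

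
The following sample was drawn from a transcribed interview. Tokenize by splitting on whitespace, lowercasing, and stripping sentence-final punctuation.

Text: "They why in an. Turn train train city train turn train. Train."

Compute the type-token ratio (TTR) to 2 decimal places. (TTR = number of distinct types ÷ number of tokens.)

0.58

N = 12 tokens, V = 7 types.
TTR = V / N = 7 / 12 = 0.58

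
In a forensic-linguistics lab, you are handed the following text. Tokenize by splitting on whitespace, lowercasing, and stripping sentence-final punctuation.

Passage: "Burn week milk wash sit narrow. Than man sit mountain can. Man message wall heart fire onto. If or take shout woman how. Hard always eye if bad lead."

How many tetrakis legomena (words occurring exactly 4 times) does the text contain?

0

Frequencies: sit:2, man:2, if:2, burn:1, week:1, milk:1, wash:1, narrow:1, than:1, mountain:1, can:1, message:1, wall:1, heart:1, fire:1, onto:1, or:1, take:1, shout:1, woman:1, … (6 more, each freq 1)
Words with frequency 4: (none)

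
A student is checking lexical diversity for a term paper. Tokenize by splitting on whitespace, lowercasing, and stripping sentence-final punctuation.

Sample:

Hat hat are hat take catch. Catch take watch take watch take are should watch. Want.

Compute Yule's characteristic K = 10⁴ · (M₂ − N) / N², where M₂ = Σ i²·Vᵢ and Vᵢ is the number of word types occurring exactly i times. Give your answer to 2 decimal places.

Frequencies: take:4, hat:3, watch:3, are:2, catch:2, should:1, want:1
N = 16. Frequency spectrum: V_1=2, V_2=2, V_3=2, V_4=1
M₂ = 1²·2 + 2²·2 + 3²·2 + 4²·1 = 44
K = 10000 × (44 − 16) / 16² = 1093.75

1093.75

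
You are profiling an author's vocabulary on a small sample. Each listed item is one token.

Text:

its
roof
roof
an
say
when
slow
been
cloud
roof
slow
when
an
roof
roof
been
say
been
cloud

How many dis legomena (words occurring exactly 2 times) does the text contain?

Frequencies: roof:5, been:3, an:2, say:2, when:2, slow:2, cloud:2, its:1
Words with frequency 2: an, cloud, say, slow, when

5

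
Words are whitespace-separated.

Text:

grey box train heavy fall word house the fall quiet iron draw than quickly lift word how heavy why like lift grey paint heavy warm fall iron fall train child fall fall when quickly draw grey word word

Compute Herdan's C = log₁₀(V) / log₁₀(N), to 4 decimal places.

0.8370

N = 38, V = 21.
log₁₀(V) = 1.322219, log₁₀(N) = 1.579784
C = 1.322219 / 1.579784 = 0.8370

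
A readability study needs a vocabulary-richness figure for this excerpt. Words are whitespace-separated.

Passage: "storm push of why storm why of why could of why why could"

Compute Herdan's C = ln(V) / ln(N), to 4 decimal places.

N = 13, V = 5.
ln(V) = 1.609438, ln(N) = 2.564949
C = 1.609438 / 2.564949 = 0.6275

0.6275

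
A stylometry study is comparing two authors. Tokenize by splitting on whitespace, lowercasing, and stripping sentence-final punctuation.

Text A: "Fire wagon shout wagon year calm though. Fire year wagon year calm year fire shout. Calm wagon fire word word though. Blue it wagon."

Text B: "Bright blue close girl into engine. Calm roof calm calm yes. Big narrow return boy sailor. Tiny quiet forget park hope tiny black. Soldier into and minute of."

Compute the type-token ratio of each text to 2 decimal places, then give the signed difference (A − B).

-0.48

TTR(A) = 9/24 = 0.38
TTR(B) = 24/28 = 0.86
Difference = 0.38 − 0.86 = -0.48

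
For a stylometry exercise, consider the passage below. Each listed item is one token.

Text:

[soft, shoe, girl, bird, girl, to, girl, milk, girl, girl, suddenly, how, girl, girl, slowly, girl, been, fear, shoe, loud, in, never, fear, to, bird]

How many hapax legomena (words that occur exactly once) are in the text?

Frequencies: girl:8, shoe:2, bird:2, to:2, fear:2, soft:1, milk:1, suddenly:1, how:1, slowly:1, been:1, loud:1, in:1, never:1
Hapax (freq=1): been, how, in, loud, milk, never, slowly, soft, suddenly

9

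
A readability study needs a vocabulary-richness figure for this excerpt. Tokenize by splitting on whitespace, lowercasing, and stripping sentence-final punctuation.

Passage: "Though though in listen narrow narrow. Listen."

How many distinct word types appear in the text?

Distinct types: {in, listen, narrow, though}
V = 4

4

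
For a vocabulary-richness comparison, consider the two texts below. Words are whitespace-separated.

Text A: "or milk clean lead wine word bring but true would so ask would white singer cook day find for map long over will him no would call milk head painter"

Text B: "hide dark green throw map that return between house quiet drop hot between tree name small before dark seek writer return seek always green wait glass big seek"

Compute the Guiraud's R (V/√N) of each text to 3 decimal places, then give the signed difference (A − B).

0.772

A: V=27, N=30, R=4.930
B: V=22, N=28, R=4.158
Difference = 4.930 − 4.158 = 0.772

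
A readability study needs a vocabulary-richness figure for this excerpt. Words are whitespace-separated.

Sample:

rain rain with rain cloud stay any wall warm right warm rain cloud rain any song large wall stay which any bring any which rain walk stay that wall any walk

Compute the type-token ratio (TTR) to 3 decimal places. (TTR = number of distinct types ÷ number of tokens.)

N = 31 tokens, V = 14 types.
TTR = V / N = 14 / 31 = 0.452

0.452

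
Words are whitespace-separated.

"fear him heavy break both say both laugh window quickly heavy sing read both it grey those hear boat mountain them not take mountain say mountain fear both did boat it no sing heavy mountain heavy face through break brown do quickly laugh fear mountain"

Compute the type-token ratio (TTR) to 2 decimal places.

0.58

N = 45 tokens, V = 26 types.
TTR = V / N = 26 / 45 = 0.58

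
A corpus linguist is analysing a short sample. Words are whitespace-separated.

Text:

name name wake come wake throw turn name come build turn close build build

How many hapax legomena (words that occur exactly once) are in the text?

Frequencies: name:3, build:3, wake:2, come:2, turn:2, throw:1, close:1
Hapax (freq=1): close, throw

2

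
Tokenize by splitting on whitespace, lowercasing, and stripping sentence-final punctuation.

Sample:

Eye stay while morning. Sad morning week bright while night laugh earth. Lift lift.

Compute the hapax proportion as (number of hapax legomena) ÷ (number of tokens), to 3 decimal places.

Frequencies: while:2, morning:2, lift:2, eye:1, stay:1, sad:1, week:1, bright:1, night:1, laugh:1, earth:1
Hapax count = 8; token count = 14.
Ratio = 8 / 14 = 0.571

0.571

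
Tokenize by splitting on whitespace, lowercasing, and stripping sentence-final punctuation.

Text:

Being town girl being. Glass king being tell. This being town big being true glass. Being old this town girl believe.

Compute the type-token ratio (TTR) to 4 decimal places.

0.5238

N = 21 tokens, V = 11 types.
TTR = V / N = 11 / 21 = 0.5238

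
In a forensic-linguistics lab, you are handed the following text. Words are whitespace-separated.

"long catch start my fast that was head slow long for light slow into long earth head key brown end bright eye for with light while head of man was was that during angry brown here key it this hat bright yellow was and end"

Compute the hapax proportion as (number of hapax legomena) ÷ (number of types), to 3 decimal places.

0.633

Frequencies: was:4, long:3, head:3, that:2, slow:2, for:2, light:2, key:2, brown:2, end:2, bright:2, catch:1, start:1, my:1, fast:1, into:1, earth:1, eye:1, with:1, while:1, … (10 more, each freq 1)
Hapax count = 19; type count = 30.
Ratio = 19 / 30 = 0.633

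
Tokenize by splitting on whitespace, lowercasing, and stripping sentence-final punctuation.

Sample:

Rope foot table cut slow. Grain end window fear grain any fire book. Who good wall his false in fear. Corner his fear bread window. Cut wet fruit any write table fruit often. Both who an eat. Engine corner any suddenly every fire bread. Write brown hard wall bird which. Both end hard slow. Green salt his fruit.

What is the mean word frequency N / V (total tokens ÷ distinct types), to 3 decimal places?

N = 58 tokens, V = 36 types.
Mean frequency = N / V = 58 / 36 = 1.611

1.611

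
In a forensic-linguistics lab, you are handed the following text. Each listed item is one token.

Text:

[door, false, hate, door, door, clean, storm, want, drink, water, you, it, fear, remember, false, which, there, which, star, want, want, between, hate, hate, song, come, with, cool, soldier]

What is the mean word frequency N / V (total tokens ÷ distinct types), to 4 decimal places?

N = 29 tokens, V = 21 types.
Mean frequency = N / V = 29 / 21 = 1.3810

1.3810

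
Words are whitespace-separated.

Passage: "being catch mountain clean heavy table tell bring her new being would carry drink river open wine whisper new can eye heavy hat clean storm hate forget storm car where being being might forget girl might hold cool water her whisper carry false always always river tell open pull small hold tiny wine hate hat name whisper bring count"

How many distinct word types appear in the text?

Distinct types: {always, being, bring, can, car, carry, catch, clean, cool, count, drink, eye, false, forget, girl, hat, hate, heavy, her, hold, might, mountain, name, new, open, pull, river, small, storm, table, tell, tiny, water, where, whisper, wine, would}
V = 37

37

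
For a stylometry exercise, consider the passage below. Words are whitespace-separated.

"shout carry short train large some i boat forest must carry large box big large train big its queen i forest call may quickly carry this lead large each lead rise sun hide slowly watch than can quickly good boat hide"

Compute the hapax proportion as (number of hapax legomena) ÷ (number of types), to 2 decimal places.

0.64

Frequencies: large:4, carry:3, train:2, i:2, boat:2, forest:2, big:2, quickly:2, lead:2, hide:2, shout:1, short:1, some:1, must:1, box:1, its:1, queen:1, call:1, may:1, this:1, … (8 more, each freq 1)
Hapax count = 18; type count = 28.
Ratio = 18 / 28 = 0.64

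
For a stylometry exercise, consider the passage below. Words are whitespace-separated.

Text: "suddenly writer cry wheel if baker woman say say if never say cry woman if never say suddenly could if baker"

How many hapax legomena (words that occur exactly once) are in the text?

3

Frequencies: if:4, say:4, suddenly:2, cry:2, baker:2, woman:2, never:2, writer:1, wheel:1, could:1
Hapax (freq=1): could, wheel, writer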